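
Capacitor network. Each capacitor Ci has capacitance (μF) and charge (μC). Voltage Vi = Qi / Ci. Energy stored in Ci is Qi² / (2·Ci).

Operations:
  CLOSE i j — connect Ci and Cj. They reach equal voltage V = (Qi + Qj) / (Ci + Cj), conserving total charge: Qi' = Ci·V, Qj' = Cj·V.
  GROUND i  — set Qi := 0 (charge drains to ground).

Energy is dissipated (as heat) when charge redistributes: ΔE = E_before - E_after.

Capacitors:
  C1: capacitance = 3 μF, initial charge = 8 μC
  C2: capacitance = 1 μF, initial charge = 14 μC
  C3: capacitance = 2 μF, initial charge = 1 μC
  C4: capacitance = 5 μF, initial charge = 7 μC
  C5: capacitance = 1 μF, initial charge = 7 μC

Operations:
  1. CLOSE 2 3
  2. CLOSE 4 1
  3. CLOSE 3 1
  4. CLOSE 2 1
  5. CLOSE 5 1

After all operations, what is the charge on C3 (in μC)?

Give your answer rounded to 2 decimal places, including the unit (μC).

Initial: C1(3μF, Q=8μC, V=2.67V), C2(1μF, Q=14μC, V=14.00V), C3(2μF, Q=1μC, V=0.50V), C4(5μF, Q=7μC, V=1.40V), C5(1μF, Q=7μC, V=7.00V)
Op 1: CLOSE 2-3: Q_total=15.00, C_total=3.00, V=5.00; Q2=5.00, Q3=10.00; dissipated=60.750
Op 2: CLOSE 4-1: Q_total=15.00, C_total=8.00, V=1.88; Q4=9.38, Q1=5.62; dissipated=1.504
Op 3: CLOSE 3-1: Q_total=15.62, C_total=5.00, V=3.12; Q3=6.25, Q1=9.38; dissipated=5.859
Op 4: CLOSE 2-1: Q_total=14.38, C_total=4.00, V=3.59; Q2=3.59, Q1=10.78; dissipated=1.318
Op 5: CLOSE 5-1: Q_total=17.78, C_total=4.00, V=4.45; Q5=4.45, Q1=13.34; dissipated=4.351
Final charges: Q1=13.34, Q2=3.59, Q3=6.25, Q4=9.38, Q5=4.45

Answer: 6.25 μC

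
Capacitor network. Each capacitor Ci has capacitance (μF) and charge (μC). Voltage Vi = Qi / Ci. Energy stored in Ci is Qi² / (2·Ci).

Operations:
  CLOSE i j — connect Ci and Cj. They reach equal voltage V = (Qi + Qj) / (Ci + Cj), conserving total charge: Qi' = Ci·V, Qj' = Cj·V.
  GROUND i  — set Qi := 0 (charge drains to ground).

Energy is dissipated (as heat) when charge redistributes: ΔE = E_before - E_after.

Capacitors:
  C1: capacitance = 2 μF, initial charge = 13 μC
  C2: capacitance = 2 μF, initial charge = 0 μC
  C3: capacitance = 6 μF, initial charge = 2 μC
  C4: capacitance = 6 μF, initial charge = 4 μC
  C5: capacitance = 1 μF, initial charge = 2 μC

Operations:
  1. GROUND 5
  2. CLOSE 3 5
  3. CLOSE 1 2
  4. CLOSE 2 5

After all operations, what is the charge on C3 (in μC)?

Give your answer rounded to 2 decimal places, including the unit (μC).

Initial: C1(2μF, Q=13μC, V=6.50V), C2(2μF, Q=0μC, V=0.00V), C3(6μF, Q=2μC, V=0.33V), C4(6μF, Q=4μC, V=0.67V), C5(1μF, Q=2μC, V=2.00V)
Op 1: GROUND 5: Q5=0; energy lost=2.000
Op 2: CLOSE 3-5: Q_total=2.00, C_total=7.00, V=0.29; Q3=1.71, Q5=0.29; dissipated=0.048
Op 3: CLOSE 1-2: Q_total=13.00, C_total=4.00, V=3.25; Q1=6.50, Q2=6.50; dissipated=21.125
Op 4: CLOSE 2-5: Q_total=6.79, C_total=3.00, V=2.26; Q2=4.52, Q5=2.26; dissipated=2.929
Final charges: Q1=6.50, Q2=4.52, Q3=1.71, Q4=4.00, Q5=2.26

Answer: 1.71 μC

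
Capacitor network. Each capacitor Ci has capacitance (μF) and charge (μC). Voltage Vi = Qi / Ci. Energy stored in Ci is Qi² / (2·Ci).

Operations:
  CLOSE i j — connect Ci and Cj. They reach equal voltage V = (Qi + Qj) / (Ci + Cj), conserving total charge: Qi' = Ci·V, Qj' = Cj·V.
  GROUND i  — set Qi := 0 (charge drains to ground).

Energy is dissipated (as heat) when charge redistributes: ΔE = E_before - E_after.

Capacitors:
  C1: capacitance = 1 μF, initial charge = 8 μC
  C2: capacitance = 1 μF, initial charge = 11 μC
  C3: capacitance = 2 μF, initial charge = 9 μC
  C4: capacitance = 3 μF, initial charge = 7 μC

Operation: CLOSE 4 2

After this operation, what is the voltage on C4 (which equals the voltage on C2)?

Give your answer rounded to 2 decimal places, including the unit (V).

Initial: C1(1μF, Q=8μC, V=8.00V), C2(1μF, Q=11μC, V=11.00V), C3(2μF, Q=9μC, V=4.50V), C4(3μF, Q=7μC, V=2.33V)
Op 1: CLOSE 4-2: Q_total=18.00, C_total=4.00, V=4.50; Q4=13.50, Q2=4.50; dissipated=28.167

Answer: 4.50 V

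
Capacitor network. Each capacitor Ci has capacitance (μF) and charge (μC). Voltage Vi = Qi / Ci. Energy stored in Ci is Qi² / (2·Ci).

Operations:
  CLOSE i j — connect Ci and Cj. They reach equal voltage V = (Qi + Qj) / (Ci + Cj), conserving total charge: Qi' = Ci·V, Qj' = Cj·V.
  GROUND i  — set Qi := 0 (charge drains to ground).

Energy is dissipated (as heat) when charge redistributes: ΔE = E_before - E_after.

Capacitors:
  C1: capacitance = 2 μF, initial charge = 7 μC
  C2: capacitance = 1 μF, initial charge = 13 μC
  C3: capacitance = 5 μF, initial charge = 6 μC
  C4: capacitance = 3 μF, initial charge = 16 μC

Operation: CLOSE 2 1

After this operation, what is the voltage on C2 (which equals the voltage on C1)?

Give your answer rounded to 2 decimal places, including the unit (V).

Initial: C1(2μF, Q=7μC, V=3.50V), C2(1μF, Q=13μC, V=13.00V), C3(5μF, Q=6μC, V=1.20V), C4(3μF, Q=16μC, V=5.33V)
Op 1: CLOSE 2-1: Q_total=20.00, C_total=3.00, V=6.67; Q2=6.67, Q1=13.33; dissipated=30.083

Answer: 6.67 V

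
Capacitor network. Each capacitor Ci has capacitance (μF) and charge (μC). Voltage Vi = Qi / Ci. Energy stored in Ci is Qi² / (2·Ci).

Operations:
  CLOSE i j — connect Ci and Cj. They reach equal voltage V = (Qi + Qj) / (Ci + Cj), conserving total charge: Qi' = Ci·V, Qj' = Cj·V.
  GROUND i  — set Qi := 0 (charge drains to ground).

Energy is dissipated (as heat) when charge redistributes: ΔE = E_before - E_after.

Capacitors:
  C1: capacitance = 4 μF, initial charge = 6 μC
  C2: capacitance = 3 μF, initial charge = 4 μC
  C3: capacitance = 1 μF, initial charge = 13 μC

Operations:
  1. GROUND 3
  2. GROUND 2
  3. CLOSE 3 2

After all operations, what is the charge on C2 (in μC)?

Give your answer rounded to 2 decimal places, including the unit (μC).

Answer: 0.00 μC

Derivation:
Initial: C1(4μF, Q=6μC, V=1.50V), C2(3μF, Q=4μC, V=1.33V), C3(1μF, Q=13μC, V=13.00V)
Op 1: GROUND 3: Q3=0; energy lost=84.500
Op 2: GROUND 2: Q2=0; energy lost=2.667
Op 3: CLOSE 3-2: Q_total=0.00, C_total=4.00, V=0.00; Q3=0.00, Q2=0.00; dissipated=0.000
Final charges: Q1=6.00, Q2=0.00, Q3=0.00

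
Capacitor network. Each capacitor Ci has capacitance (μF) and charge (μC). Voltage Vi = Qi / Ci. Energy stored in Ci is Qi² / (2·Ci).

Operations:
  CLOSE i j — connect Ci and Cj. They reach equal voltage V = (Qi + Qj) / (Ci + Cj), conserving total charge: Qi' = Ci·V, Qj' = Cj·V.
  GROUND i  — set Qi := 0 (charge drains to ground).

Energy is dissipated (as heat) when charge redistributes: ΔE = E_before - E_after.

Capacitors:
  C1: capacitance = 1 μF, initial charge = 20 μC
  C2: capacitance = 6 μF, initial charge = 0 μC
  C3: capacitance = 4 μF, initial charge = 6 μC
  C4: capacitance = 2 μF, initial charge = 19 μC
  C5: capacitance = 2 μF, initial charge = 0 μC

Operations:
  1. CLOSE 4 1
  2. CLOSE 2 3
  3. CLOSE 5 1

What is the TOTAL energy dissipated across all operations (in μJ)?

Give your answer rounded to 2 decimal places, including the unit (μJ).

Answer: 95.78 μJ

Derivation:
Initial: C1(1μF, Q=20μC, V=20.00V), C2(6μF, Q=0μC, V=0.00V), C3(4μF, Q=6μC, V=1.50V), C4(2μF, Q=19μC, V=9.50V), C5(2μF, Q=0μC, V=0.00V)
Op 1: CLOSE 4-1: Q_total=39.00, C_total=3.00, V=13.00; Q4=26.00, Q1=13.00; dissipated=36.750
Op 2: CLOSE 2-3: Q_total=6.00, C_total=10.00, V=0.60; Q2=3.60, Q3=2.40; dissipated=2.700
Op 3: CLOSE 5-1: Q_total=13.00, C_total=3.00, V=4.33; Q5=8.67, Q1=4.33; dissipated=56.333
Total dissipated: 95.783 μJ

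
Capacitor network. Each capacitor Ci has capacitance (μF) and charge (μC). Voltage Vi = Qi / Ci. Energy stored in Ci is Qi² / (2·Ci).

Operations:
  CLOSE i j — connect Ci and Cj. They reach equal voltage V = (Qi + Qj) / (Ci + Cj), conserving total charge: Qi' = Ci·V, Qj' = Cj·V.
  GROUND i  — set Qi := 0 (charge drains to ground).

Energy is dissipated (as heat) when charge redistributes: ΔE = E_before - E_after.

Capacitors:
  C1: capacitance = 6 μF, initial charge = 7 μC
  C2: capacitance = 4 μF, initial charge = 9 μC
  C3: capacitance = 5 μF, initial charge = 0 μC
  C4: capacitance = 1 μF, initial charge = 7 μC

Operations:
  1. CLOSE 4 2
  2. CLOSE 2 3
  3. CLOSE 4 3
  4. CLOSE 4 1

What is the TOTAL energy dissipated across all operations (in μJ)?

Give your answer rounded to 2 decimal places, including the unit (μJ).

Initial: C1(6μF, Q=7μC, V=1.17V), C2(4μF, Q=9μC, V=2.25V), C3(5μF, Q=0μC, V=0.00V), C4(1μF, Q=7μC, V=7.00V)
Op 1: CLOSE 4-2: Q_total=16.00, C_total=5.00, V=3.20; Q4=3.20, Q2=12.80; dissipated=9.025
Op 2: CLOSE 2-3: Q_total=12.80, C_total=9.00, V=1.42; Q2=5.69, Q3=7.11; dissipated=11.378
Op 3: CLOSE 4-3: Q_total=10.31, C_total=6.00, V=1.72; Q4=1.72, Q3=8.59; dissipated=1.317
Op 4: CLOSE 4-1: Q_total=8.72, C_total=7.00, V=1.25; Q4=1.25, Q1=7.47; dissipated=0.131
Total dissipated: 21.850 μJ

Answer: 21.85 μJ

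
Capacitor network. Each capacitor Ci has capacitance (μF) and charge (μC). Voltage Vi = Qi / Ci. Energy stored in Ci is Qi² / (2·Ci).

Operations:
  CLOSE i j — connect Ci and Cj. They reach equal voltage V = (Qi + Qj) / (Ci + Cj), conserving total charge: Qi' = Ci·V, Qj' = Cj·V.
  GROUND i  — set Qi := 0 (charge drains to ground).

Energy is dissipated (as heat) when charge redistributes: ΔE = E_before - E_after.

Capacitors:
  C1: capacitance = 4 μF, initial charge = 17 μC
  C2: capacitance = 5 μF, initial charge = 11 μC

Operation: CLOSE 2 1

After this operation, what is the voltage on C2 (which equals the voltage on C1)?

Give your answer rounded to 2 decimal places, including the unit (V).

Initial: C1(4μF, Q=17μC, V=4.25V), C2(5μF, Q=11μC, V=2.20V)
Op 1: CLOSE 2-1: Q_total=28.00, C_total=9.00, V=3.11; Q2=15.56, Q1=12.44; dissipated=4.669

Answer: 3.11 V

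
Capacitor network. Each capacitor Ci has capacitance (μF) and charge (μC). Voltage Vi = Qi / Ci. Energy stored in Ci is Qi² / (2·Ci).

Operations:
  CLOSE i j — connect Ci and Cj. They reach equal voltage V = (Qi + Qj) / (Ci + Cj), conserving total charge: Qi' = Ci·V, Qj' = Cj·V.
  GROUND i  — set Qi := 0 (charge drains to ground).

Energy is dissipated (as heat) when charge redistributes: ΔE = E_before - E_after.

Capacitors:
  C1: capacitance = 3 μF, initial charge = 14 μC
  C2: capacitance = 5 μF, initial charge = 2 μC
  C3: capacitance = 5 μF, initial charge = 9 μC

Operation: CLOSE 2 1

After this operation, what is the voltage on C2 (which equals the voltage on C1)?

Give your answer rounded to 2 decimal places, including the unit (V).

Initial: C1(3μF, Q=14μC, V=4.67V), C2(5μF, Q=2μC, V=0.40V), C3(5μF, Q=9μC, V=1.80V)
Op 1: CLOSE 2-1: Q_total=16.00, C_total=8.00, V=2.00; Q2=10.00, Q1=6.00; dissipated=17.067

Answer: 2.00 V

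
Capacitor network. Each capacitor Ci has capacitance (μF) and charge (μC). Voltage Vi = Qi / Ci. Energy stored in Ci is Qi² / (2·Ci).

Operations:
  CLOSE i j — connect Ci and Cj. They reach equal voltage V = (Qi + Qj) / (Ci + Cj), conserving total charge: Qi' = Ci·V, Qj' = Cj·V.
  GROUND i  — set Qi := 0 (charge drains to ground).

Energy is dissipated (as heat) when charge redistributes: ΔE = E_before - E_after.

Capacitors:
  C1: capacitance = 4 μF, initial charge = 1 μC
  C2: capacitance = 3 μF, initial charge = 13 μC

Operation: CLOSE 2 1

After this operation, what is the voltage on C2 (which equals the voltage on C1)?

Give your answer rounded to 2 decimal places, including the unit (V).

Initial: C1(4μF, Q=1μC, V=0.25V), C2(3μF, Q=13μC, V=4.33V)
Op 1: CLOSE 2-1: Q_total=14.00, C_total=7.00, V=2.00; Q2=6.00, Q1=8.00; dissipated=14.292

Answer: 2.00 V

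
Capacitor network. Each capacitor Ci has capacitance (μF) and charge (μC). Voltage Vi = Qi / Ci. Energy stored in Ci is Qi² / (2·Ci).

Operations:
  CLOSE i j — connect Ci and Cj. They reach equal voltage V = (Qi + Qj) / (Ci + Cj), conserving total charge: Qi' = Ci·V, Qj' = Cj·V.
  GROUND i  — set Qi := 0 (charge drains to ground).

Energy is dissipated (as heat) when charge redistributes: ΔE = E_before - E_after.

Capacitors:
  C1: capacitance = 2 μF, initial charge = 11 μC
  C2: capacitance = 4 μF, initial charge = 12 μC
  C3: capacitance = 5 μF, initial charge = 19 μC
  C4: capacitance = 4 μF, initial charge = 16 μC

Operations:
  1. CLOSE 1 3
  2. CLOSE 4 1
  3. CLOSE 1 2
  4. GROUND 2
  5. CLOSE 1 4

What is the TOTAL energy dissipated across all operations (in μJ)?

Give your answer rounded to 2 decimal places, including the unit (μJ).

Answer: 25.92 μJ

Derivation:
Initial: C1(2μF, Q=11μC, V=5.50V), C2(4μF, Q=12μC, V=3.00V), C3(5μF, Q=19μC, V=3.80V), C4(4μF, Q=16μC, V=4.00V)
Op 1: CLOSE 1-3: Q_total=30.00, C_total=7.00, V=4.29; Q1=8.57, Q3=21.43; dissipated=2.064
Op 2: CLOSE 4-1: Q_total=24.57, C_total=6.00, V=4.10; Q4=16.38, Q1=8.19; dissipated=0.054
Op 3: CLOSE 1-2: Q_total=20.19, C_total=6.00, V=3.37; Q1=6.73, Q2=13.46; dissipated=0.800
Op 4: GROUND 2: Q2=0; energy lost=22.648
Op 5: CLOSE 1-4: Q_total=23.11, C_total=6.00, V=3.85; Q1=7.70, Q4=15.41; dissipated=0.355
Total dissipated: 25.921 μJ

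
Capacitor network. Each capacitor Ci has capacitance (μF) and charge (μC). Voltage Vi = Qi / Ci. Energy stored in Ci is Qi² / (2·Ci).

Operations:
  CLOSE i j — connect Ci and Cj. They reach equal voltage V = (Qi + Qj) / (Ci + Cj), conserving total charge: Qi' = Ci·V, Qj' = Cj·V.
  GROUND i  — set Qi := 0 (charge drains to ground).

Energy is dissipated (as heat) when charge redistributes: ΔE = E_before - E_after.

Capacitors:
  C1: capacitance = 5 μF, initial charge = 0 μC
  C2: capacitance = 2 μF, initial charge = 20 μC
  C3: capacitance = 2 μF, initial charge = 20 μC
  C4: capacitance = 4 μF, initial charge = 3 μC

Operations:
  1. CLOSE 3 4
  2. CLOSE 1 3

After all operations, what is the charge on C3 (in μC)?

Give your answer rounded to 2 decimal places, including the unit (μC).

Answer: 2.19 μC

Derivation:
Initial: C1(5μF, Q=0μC, V=0.00V), C2(2μF, Q=20μC, V=10.00V), C3(2μF, Q=20μC, V=10.00V), C4(4μF, Q=3μC, V=0.75V)
Op 1: CLOSE 3-4: Q_total=23.00, C_total=6.00, V=3.83; Q3=7.67, Q4=15.33; dissipated=57.042
Op 2: CLOSE 1-3: Q_total=7.67, C_total=7.00, V=1.10; Q1=5.48, Q3=2.19; dissipated=10.496
Final charges: Q1=5.48, Q2=20.00, Q3=2.19, Q4=15.33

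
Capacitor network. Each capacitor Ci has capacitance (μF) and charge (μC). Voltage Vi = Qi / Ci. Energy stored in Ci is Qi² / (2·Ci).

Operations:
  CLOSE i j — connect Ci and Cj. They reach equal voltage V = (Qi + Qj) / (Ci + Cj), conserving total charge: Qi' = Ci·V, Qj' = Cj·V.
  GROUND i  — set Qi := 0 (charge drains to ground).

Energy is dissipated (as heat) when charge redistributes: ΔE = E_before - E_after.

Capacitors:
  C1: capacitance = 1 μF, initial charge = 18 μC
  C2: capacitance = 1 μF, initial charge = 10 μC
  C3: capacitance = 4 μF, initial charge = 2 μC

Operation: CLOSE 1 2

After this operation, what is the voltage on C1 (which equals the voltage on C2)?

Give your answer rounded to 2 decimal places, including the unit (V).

Answer: 14.00 V

Derivation:
Initial: C1(1μF, Q=18μC, V=18.00V), C2(1μF, Q=10μC, V=10.00V), C3(4μF, Q=2μC, V=0.50V)
Op 1: CLOSE 1-2: Q_total=28.00, C_total=2.00, V=14.00; Q1=14.00, Q2=14.00; dissipated=16.000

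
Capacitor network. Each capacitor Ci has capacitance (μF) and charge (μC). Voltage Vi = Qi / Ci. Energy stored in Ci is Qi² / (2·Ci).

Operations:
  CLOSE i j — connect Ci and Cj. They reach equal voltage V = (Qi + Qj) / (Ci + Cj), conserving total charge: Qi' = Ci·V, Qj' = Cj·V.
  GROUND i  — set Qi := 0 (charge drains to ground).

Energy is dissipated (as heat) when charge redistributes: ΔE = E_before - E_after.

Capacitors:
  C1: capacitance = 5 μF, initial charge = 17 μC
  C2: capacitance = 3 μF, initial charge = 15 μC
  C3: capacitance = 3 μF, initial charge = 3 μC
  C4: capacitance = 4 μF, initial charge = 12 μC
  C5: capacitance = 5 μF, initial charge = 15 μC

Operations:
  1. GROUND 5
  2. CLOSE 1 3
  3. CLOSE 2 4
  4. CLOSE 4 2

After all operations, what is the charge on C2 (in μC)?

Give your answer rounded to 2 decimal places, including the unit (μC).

Answer: 11.57 μC

Derivation:
Initial: C1(5μF, Q=17μC, V=3.40V), C2(3μF, Q=15μC, V=5.00V), C3(3μF, Q=3μC, V=1.00V), C4(4μF, Q=12μC, V=3.00V), C5(5μF, Q=15μC, V=3.00V)
Op 1: GROUND 5: Q5=0; energy lost=22.500
Op 2: CLOSE 1-3: Q_total=20.00, C_total=8.00, V=2.50; Q1=12.50, Q3=7.50; dissipated=5.400
Op 3: CLOSE 2-4: Q_total=27.00, C_total=7.00, V=3.86; Q2=11.57, Q4=15.43; dissipated=3.429
Op 4: CLOSE 4-2: Q_total=27.00, C_total=7.00, V=3.86; Q4=15.43, Q2=11.57; dissipated=0.000
Final charges: Q1=12.50, Q2=11.57, Q3=7.50, Q4=15.43, Q5=0.00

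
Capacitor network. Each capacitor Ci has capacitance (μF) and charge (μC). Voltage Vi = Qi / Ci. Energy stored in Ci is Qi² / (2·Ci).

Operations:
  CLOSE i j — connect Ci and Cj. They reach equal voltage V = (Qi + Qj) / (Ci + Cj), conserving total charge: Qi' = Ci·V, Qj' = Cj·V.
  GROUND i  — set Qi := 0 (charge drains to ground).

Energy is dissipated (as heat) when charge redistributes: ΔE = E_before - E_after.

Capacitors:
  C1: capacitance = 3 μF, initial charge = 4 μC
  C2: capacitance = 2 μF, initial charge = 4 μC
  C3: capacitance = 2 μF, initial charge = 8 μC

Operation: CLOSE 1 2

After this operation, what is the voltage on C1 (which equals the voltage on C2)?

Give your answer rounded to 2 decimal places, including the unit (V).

Answer: 1.60 V

Derivation:
Initial: C1(3μF, Q=4μC, V=1.33V), C2(2μF, Q=4μC, V=2.00V), C3(2μF, Q=8μC, V=4.00V)
Op 1: CLOSE 1-2: Q_total=8.00, C_total=5.00, V=1.60; Q1=4.80, Q2=3.20; dissipated=0.267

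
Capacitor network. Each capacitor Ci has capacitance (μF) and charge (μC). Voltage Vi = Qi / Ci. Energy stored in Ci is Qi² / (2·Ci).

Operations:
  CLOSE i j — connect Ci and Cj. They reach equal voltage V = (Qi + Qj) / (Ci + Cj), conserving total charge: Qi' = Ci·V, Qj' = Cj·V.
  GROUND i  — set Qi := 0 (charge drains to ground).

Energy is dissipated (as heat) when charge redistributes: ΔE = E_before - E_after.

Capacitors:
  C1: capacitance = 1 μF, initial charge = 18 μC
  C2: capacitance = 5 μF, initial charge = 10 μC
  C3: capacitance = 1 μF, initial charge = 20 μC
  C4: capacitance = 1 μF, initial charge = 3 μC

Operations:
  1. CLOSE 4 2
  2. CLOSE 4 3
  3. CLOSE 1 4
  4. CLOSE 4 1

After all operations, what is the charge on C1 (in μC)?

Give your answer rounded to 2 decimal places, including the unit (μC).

Answer: 14.54 μC

Derivation:
Initial: C1(1μF, Q=18μC, V=18.00V), C2(5μF, Q=10μC, V=2.00V), C3(1μF, Q=20μC, V=20.00V), C4(1μF, Q=3μC, V=3.00V)
Op 1: CLOSE 4-2: Q_total=13.00, C_total=6.00, V=2.17; Q4=2.17, Q2=10.83; dissipated=0.417
Op 2: CLOSE 4-3: Q_total=22.17, C_total=2.00, V=11.08; Q4=11.08, Q3=11.08; dissipated=79.507
Op 3: CLOSE 1-4: Q_total=29.08, C_total=2.00, V=14.54; Q1=14.54, Q4=14.54; dissipated=11.960
Op 4: CLOSE 4-1: Q_total=29.08, C_total=2.00, V=14.54; Q4=14.54, Q1=14.54; dissipated=0.000
Final charges: Q1=14.54, Q2=10.83, Q3=11.08, Q4=14.54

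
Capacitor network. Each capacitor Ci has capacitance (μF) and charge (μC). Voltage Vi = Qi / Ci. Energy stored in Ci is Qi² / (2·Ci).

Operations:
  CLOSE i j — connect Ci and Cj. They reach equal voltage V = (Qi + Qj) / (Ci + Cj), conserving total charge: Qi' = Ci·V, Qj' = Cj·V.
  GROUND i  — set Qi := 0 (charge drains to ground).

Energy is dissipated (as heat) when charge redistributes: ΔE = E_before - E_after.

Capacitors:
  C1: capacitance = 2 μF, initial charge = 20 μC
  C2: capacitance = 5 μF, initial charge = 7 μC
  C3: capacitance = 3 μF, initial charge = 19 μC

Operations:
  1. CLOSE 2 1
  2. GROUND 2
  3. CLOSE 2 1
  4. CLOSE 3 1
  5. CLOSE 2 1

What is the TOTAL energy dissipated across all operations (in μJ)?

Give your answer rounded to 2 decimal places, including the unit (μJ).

Answer: 124.11 μJ

Derivation:
Initial: C1(2μF, Q=20μC, V=10.00V), C2(5μF, Q=7μC, V=1.40V), C3(3μF, Q=19μC, V=6.33V)
Op 1: CLOSE 2-1: Q_total=27.00, C_total=7.00, V=3.86; Q2=19.29, Q1=7.71; dissipated=52.829
Op 2: GROUND 2: Q2=0; energy lost=37.194
Op 3: CLOSE 2-1: Q_total=7.71, C_total=7.00, V=1.10; Q2=5.51, Q1=2.20; dissipated=10.627
Op 4: CLOSE 3-1: Q_total=21.20, C_total=5.00, V=4.24; Q3=12.72, Q1=8.48; dissipated=16.420
Op 5: CLOSE 2-1: Q_total=13.99, C_total=7.00, V=2.00; Q2=9.99, Q1=4.00; dissipated=7.037
Total dissipated: 124.106 μJ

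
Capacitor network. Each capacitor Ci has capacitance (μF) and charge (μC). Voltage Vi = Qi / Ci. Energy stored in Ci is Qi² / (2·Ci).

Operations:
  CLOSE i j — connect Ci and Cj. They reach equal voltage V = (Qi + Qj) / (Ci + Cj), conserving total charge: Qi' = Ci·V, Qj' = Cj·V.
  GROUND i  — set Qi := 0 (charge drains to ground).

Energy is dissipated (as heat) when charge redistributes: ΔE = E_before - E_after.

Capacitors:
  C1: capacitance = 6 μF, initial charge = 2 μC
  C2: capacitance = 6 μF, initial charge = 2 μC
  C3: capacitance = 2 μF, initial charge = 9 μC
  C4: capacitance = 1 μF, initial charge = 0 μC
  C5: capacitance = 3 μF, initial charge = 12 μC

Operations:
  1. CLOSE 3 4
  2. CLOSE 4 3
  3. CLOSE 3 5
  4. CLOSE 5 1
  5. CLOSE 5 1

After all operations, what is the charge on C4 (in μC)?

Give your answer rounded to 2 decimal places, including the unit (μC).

Answer: 3.00 μC

Derivation:
Initial: C1(6μF, Q=2μC, V=0.33V), C2(6μF, Q=2μC, V=0.33V), C3(2μF, Q=9μC, V=4.50V), C4(1μF, Q=0μC, V=0.00V), C5(3μF, Q=12μC, V=4.00V)
Op 1: CLOSE 3-4: Q_total=9.00, C_total=3.00, V=3.00; Q3=6.00, Q4=3.00; dissipated=6.750
Op 2: CLOSE 4-3: Q_total=9.00, C_total=3.00, V=3.00; Q4=3.00, Q3=6.00; dissipated=0.000
Op 3: CLOSE 3-5: Q_total=18.00, C_total=5.00, V=3.60; Q3=7.20, Q5=10.80; dissipated=0.600
Op 4: CLOSE 5-1: Q_total=12.80, C_total=9.00, V=1.42; Q5=4.27, Q1=8.53; dissipated=10.671
Op 5: CLOSE 5-1: Q_total=12.80, C_total=9.00, V=1.42; Q5=4.27, Q1=8.53; dissipated=0.000
Final charges: Q1=8.53, Q2=2.00, Q3=7.20, Q4=3.00, Q5=4.27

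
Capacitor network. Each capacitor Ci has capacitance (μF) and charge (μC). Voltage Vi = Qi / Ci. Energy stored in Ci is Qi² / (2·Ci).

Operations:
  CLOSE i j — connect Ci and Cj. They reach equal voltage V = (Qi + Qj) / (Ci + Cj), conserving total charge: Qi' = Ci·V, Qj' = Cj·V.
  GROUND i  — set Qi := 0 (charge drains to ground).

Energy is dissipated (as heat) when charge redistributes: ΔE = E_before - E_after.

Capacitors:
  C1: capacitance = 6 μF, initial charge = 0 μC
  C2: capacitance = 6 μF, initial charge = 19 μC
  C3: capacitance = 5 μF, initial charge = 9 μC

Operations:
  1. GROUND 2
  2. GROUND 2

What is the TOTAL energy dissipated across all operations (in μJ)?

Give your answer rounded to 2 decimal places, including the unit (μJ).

Initial: C1(6μF, Q=0μC, V=0.00V), C2(6μF, Q=19μC, V=3.17V), C3(5μF, Q=9μC, V=1.80V)
Op 1: GROUND 2: Q2=0; energy lost=30.083
Op 2: GROUND 2: Q2=0; energy lost=0.000
Total dissipated: 30.083 μJ

Answer: 30.08 μJ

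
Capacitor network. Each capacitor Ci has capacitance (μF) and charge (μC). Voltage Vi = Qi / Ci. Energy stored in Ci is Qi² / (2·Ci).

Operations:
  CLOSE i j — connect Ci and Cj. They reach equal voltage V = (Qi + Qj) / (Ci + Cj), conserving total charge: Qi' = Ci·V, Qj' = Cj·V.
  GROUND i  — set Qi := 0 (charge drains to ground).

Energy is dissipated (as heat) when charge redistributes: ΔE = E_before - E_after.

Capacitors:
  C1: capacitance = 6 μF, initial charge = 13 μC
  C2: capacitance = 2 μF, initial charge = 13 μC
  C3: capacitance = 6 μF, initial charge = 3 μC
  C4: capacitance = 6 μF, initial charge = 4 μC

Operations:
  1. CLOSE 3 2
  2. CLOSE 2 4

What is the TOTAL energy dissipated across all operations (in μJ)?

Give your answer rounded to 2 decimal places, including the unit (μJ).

Initial: C1(6μF, Q=13μC, V=2.17V), C2(2μF, Q=13μC, V=6.50V), C3(6μF, Q=3μC, V=0.50V), C4(6μF, Q=4μC, V=0.67V)
Op 1: CLOSE 3-2: Q_total=16.00, C_total=8.00, V=2.00; Q3=12.00, Q2=4.00; dissipated=27.000
Op 2: CLOSE 2-4: Q_total=8.00, C_total=8.00, V=1.00; Q2=2.00, Q4=6.00; dissipated=1.333
Total dissipated: 28.333 μJ

Answer: 28.33 μJ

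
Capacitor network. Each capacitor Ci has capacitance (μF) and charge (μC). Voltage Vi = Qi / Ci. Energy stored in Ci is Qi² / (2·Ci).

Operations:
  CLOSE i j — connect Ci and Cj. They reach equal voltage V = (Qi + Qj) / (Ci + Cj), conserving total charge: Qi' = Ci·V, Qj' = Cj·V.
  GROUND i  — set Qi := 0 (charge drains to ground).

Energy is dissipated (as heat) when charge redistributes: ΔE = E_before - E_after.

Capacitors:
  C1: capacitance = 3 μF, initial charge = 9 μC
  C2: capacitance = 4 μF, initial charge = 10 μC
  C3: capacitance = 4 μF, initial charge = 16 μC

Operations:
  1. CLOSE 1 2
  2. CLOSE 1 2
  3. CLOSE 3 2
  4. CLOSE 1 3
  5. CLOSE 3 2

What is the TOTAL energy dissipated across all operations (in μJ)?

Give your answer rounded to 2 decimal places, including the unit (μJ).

Initial: C1(3μF, Q=9μC, V=3.00V), C2(4μF, Q=10μC, V=2.50V), C3(4μF, Q=16μC, V=4.00V)
Op 1: CLOSE 1-2: Q_total=19.00, C_total=7.00, V=2.71; Q1=8.14, Q2=10.86; dissipated=0.214
Op 2: CLOSE 1-2: Q_total=19.00, C_total=7.00, V=2.71; Q1=8.14, Q2=10.86; dissipated=0.000
Op 3: CLOSE 3-2: Q_total=26.86, C_total=8.00, V=3.36; Q3=13.43, Q2=13.43; dissipated=1.653
Op 4: CLOSE 1-3: Q_total=21.57, C_total=7.00, V=3.08; Q1=9.24, Q3=12.33; dissipated=0.354
Op 5: CLOSE 3-2: Q_total=25.76, C_total=8.00, V=3.22; Q3=12.88, Q2=12.88; dissipated=0.076
Total dissipated: 2.297 μJ

Answer: 2.30 μJ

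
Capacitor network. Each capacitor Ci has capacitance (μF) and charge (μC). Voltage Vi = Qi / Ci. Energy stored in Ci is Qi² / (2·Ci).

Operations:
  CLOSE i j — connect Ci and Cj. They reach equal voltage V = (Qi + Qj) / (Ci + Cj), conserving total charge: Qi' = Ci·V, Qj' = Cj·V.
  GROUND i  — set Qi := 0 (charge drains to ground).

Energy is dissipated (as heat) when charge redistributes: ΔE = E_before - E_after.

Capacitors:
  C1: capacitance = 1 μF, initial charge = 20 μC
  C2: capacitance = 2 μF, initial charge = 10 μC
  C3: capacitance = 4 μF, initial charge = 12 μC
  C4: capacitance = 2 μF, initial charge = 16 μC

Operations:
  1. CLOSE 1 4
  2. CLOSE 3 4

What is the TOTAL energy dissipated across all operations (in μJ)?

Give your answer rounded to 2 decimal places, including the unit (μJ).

Initial: C1(1μF, Q=20μC, V=20.00V), C2(2μF, Q=10μC, V=5.00V), C3(4μF, Q=12μC, V=3.00V), C4(2μF, Q=16μC, V=8.00V)
Op 1: CLOSE 1-4: Q_total=36.00, C_total=3.00, V=12.00; Q1=12.00, Q4=24.00; dissipated=48.000
Op 2: CLOSE 3-4: Q_total=36.00, C_total=6.00, V=6.00; Q3=24.00, Q4=12.00; dissipated=54.000
Total dissipated: 102.000 μJ

Answer: 102.00 μJ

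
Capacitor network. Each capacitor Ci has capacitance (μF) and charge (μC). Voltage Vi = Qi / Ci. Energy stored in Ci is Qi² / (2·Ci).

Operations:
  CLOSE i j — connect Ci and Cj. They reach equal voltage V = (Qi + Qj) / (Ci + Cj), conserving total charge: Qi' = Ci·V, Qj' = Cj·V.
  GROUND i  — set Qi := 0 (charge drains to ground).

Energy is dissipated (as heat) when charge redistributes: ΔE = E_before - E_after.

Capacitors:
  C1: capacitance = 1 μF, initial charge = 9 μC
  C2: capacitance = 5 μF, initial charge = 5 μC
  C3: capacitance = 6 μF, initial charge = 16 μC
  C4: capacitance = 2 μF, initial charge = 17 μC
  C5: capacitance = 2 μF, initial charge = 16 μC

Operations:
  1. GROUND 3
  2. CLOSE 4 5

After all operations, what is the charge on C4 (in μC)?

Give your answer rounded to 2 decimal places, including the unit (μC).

Initial: C1(1μF, Q=9μC, V=9.00V), C2(5μF, Q=5μC, V=1.00V), C3(6μF, Q=16μC, V=2.67V), C4(2μF, Q=17μC, V=8.50V), C5(2μF, Q=16μC, V=8.00V)
Op 1: GROUND 3: Q3=0; energy lost=21.333
Op 2: CLOSE 4-5: Q_total=33.00, C_total=4.00, V=8.25; Q4=16.50, Q5=16.50; dissipated=0.125
Final charges: Q1=9.00, Q2=5.00, Q3=0.00, Q4=16.50, Q5=16.50

Answer: 16.50 μC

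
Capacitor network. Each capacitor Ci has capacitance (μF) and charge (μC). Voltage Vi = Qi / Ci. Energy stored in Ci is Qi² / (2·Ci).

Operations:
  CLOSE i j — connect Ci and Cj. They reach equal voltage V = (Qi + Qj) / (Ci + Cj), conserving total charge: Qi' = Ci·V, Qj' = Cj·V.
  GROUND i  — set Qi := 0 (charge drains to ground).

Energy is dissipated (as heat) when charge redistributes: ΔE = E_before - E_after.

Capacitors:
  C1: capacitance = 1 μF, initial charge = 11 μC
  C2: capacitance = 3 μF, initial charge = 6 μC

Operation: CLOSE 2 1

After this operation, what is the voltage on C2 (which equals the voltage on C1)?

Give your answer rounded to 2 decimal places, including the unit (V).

Answer: 4.25 V

Derivation:
Initial: C1(1μF, Q=11μC, V=11.00V), C2(3μF, Q=6μC, V=2.00V)
Op 1: CLOSE 2-1: Q_total=17.00, C_total=4.00, V=4.25; Q2=12.75, Q1=4.25; dissipated=30.375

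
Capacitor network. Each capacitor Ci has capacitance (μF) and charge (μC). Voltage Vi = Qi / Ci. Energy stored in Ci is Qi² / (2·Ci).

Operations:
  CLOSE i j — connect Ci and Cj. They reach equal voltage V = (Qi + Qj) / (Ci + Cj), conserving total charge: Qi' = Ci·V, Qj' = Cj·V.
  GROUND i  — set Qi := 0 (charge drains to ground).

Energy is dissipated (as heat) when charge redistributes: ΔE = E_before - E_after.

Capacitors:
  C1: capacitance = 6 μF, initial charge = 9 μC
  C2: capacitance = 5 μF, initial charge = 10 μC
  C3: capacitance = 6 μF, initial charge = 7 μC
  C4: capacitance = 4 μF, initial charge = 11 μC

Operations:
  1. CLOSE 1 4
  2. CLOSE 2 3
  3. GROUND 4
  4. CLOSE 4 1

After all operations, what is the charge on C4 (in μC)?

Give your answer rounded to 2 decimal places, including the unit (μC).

Answer: 4.80 μC

Derivation:
Initial: C1(6μF, Q=9μC, V=1.50V), C2(5μF, Q=10μC, V=2.00V), C3(6μF, Q=7μC, V=1.17V), C4(4μF, Q=11μC, V=2.75V)
Op 1: CLOSE 1-4: Q_total=20.00, C_total=10.00, V=2.00; Q1=12.00, Q4=8.00; dissipated=1.875
Op 2: CLOSE 2-3: Q_total=17.00, C_total=11.00, V=1.55; Q2=7.73, Q3=9.27; dissipated=0.947
Op 3: GROUND 4: Q4=0; energy lost=8.000
Op 4: CLOSE 4-1: Q_total=12.00, C_total=10.00, V=1.20; Q4=4.80, Q1=7.20; dissipated=4.800
Final charges: Q1=7.20, Q2=7.73, Q3=9.27, Q4=4.80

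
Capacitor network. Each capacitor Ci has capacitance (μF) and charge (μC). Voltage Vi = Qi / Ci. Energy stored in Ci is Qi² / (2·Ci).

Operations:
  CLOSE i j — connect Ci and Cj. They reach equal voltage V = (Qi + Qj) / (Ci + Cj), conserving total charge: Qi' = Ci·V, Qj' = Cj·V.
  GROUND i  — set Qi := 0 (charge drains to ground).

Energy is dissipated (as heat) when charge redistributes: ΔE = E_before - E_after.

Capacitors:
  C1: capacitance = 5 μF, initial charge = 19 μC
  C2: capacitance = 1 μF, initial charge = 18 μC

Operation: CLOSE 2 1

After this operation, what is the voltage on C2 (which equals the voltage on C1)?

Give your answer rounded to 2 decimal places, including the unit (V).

Initial: C1(5μF, Q=19μC, V=3.80V), C2(1μF, Q=18μC, V=18.00V)
Op 1: CLOSE 2-1: Q_total=37.00, C_total=6.00, V=6.17; Q2=6.17, Q1=30.83; dissipated=84.017

Answer: 6.17 V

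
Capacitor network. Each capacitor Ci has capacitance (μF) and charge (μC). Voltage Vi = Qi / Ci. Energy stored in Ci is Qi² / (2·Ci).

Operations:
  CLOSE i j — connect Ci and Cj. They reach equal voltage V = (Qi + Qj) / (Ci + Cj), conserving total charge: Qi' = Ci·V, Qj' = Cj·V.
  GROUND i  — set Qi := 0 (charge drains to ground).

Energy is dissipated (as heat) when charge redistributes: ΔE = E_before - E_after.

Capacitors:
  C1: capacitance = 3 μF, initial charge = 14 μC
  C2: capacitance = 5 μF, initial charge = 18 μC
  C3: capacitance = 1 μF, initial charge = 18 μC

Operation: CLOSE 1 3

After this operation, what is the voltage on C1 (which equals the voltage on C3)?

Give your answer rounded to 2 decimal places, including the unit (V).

Answer: 8.00 V

Derivation:
Initial: C1(3μF, Q=14μC, V=4.67V), C2(5μF, Q=18μC, V=3.60V), C3(1μF, Q=18μC, V=18.00V)
Op 1: CLOSE 1-3: Q_total=32.00, C_total=4.00, V=8.00; Q1=24.00, Q3=8.00; dissipated=66.667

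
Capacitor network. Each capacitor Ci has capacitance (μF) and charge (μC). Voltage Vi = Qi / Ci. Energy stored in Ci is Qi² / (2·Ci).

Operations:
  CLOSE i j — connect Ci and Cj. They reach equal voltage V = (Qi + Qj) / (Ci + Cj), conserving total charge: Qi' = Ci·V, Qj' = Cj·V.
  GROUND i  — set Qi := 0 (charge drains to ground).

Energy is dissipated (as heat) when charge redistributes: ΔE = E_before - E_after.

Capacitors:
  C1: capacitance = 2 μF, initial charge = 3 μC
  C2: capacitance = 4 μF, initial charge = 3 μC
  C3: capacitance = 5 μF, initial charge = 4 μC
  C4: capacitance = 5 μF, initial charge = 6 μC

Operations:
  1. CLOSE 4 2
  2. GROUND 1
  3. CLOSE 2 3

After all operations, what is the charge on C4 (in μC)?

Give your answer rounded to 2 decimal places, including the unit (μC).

Answer: 5.00 μC

Derivation:
Initial: C1(2μF, Q=3μC, V=1.50V), C2(4μF, Q=3μC, V=0.75V), C3(5μF, Q=4μC, V=0.80V), C4(5μF, Q=6μC, V=1.20V)
Op 1: CLOSE 4-2: Q_total=9.00, C_total=9.00, V=1.00; Q4=5.00, Q2=4.00; dissipated=0.225
Op 2: GROUND 1: Q1=0; energy lost=2.250
Op 3: CLOSE 2-3: Q_total=8.00, C_total=9.00, V=0.89; Q2=3.56, Q3=4.44; dissipated=0.044
Final charges: Q1=0.00, Q2=3.56, Q3=4.44, Q4=5.00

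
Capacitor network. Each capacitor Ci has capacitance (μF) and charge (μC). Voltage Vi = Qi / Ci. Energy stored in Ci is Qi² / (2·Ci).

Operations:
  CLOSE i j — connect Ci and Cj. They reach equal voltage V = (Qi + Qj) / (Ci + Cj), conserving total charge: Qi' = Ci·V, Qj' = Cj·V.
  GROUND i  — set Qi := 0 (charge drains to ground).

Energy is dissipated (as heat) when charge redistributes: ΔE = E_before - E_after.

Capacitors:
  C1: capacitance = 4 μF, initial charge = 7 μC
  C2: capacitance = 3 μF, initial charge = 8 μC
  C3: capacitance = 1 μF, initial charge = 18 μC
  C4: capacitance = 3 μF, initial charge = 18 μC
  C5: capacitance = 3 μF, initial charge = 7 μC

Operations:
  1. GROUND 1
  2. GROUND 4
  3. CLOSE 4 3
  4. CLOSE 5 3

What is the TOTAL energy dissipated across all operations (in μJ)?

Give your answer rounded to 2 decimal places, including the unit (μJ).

Initial: C1(4μF, Q=7μC, V=1.75V), C2(3μF, Q=8μC, V=2.67V), C3(1μF, Q=18μC, V=18.00V), C4(3μF, Q=18μC, V=6.00V), C5(3μF, Q=7μC, V=2.33V)
Op 1: GROUND 1: Q1=0; energy lost=6.125
Op 2: GROUND 4: Q4=0; energy lost=54.000
Op 3: CLOSE 4-3: Q_total=18.00, C_total=4.00, V=4.50; Q4=13.50, Q3=4.50; dissipated=121.500
Op 4: CLOSE 5-3: Q_total=11.50, C_total=4.00, V=2.88; Q5=8.62, Q3=2.88; dissipated=1.760
Total dissipated: 183.385 μJ

Answer: 183.39 μJ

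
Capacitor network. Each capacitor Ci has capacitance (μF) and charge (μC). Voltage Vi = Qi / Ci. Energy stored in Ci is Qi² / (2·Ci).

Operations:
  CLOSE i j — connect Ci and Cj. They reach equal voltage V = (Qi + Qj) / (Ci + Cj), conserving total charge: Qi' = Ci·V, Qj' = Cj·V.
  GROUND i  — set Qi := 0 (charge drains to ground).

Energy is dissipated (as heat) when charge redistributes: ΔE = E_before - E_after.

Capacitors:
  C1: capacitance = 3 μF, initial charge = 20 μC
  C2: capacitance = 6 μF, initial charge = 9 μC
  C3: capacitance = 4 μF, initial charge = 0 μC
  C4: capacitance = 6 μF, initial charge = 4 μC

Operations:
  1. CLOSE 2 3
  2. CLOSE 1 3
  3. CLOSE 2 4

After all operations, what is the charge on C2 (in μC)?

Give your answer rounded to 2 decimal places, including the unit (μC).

Initial: C1(3μF, Q=20μC, V=6.67V), C2(6μF, Q=9μC, V=1.50V), C3(4μF, Q=0μC, V=0.00V), C4(6μF, Q=4μC, V=0.67V)
Op 1: CLOSE 2-3: Q_total=9.00, C_total=10.00, V=0.90; Q2=5.40, Q3=3.60; dissipated=2.700
Op 2: CLOSE 1-3: Q_total=23.60, C_total=7.00, V=3.37; Q1=10.11, Q3=13.49; dissipated=28.504
Op 3: CLOSE 2-4: Q_total=9.40, C_total=12.00, V=0.78; Q2=4.70, Q4=4.70; dissipated=0.082
Final charges: Q1=10.11, Q2=4.70, Q3=13.49, Q4=4.70

Answer: 4.70 μC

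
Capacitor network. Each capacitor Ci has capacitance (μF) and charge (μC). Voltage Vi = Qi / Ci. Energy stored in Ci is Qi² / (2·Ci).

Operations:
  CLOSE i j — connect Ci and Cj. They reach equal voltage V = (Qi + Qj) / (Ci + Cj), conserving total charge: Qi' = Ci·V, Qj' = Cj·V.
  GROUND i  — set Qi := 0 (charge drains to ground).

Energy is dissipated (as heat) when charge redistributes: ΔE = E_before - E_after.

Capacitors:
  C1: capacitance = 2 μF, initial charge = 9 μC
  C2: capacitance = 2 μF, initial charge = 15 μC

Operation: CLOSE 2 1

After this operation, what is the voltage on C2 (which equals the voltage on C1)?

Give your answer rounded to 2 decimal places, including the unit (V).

Answer: 6.00 V

Derivation:
Initial: C1(2μF, Q=9μC, V=4.50V), C2(2μF, Q=15μC, V=7.50V)
Op 1: CLOSE 2-1: Q_total=24.00, C_total=4.00, V=6.00; Q2=12.00, Q1=12.00; dissipated=4.500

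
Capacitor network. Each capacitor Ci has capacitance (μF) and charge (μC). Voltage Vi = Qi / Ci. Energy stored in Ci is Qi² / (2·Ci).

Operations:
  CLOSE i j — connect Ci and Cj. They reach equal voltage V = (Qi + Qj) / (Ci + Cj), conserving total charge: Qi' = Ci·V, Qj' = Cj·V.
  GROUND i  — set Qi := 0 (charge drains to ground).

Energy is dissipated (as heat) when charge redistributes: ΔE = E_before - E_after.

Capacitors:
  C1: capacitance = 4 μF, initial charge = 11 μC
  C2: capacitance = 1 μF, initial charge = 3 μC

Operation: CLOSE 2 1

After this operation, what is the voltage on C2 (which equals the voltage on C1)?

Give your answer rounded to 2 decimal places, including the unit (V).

Answer: 2.80 V

Derivation:
Initial: C1(4μF, Q=11μC, V=2.75V), C2(1μF, Q=3μC, V=3.00V)
Op 1: CLOSE 2-1: Q_total=14.00, C_total=5.00, V=2.80; Q2=2.80, Q1=11.20; dissipated=0.025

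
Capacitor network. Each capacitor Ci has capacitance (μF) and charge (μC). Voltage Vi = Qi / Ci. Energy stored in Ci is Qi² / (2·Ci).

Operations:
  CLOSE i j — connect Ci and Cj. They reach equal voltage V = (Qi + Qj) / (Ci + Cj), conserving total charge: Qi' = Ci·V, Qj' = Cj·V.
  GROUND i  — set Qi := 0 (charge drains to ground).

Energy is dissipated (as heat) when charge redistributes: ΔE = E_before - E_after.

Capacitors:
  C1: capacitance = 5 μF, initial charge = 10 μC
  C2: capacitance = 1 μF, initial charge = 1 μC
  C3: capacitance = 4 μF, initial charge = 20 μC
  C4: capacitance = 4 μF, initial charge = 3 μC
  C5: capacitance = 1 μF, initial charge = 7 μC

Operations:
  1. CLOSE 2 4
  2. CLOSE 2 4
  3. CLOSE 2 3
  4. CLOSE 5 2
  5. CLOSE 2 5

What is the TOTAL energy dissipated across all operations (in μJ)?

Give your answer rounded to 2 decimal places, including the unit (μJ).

Initial: C1(5μF, Q=10μC, V=2.00V), C2(1μF, Q=1μC, V=1.00V), C3(4μF, Q=20μC, V=5.00V), C4(4μF, Q=3μC, V=0.75V), C5(1μF, Q=7μC, V=7.00V)
Op 1: CLOSE 2-4: Q_total=4.00, C_total=5.00, V=0.80; Q2=0.80, Q4=3.20; dissipated=0.025
Op 2: CLOSE 2-4: Q_total=4.00, C_total=5.00, V=0.80; Q2=0.80, Q4=3.20; dissipated=0.000
Op 3: CLOSE 2-3: Q_total=20.80, C_total=5.00, V=4.16; Q2=4.16, Q3=16.64; dissipated=7.056
Op 4: CLOSE 5-2: Q_total=11.16, C_total=2.00, V=5.58; Q5=5.58, Q2=5.58; dissipated=2.016
Op 5: CLOSE 2-5: Q_total=11.16, C_total=2.00, V=5.58; Q2=5.58, Q5=5.58; dissipated=0.000
Total dissipated: 9.097 μJ

Answer: 9.10 μJ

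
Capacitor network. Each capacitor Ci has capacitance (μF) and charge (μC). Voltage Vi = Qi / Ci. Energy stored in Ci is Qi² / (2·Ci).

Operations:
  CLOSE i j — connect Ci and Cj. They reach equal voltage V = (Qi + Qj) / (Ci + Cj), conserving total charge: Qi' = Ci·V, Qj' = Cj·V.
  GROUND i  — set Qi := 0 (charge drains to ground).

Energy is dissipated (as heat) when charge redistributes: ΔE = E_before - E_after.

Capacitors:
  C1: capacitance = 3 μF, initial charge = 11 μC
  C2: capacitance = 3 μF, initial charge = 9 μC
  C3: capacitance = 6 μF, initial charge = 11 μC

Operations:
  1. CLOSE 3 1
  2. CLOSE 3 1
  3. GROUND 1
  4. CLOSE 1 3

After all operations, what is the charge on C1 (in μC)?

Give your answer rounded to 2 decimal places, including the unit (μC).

Initial: C1(3μF, Q=11μC, V=3.67V), C2(3μF, Q=9μC, V=3.00V), C3(6μF, Q=11μC, V=1.83V)
Op 1: CLOSE 3-1: Q_total=22.00, C_total=9.00, V=2.44; Q3=14.67, Q1=7.33; dissipated=3.361
Op 2: CLOSE 3-1: Q_total=22.00, C_total=9.00, V=2.44; Q3=14.67, Q1=7.33; dissipated=0.000
Op 3: GROUND 1: Q1=0; energy lost=8.963
Op 4: CLOSE 1-3: Q_total=14.67, C_total=9.00, V=1.63; Q1=4.89, Q3=9.78; dissipated=5.975
Final charges: Q1=4.89, Q2=9.00, Q3=9.78

Answer: 4.89 μC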